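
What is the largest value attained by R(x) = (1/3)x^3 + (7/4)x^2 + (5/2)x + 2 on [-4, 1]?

Differentiating, R'(x) = x^2 + (7/2)x + 5/2; which vanishes at x = -5/2 and x = -1.
Compare values at every candidate in [-4, 1]: R(-4) = -4/3,  R(-5/2) = 71/48,  R(-1) = 11/12,  R(1) = 79/12.
So the maximum is R(1) = 79/12.

79/12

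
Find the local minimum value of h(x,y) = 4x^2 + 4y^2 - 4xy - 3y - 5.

∂h/∂x = 8x - 4y = 0 and ∂h/∂y = -4x + 8y - 3 = 0, so (x, y) = (1/4, 1/2).
The Hessian has h_{xx} = 8, h_{yy} = 8, h_{xy} = -4, giving D = 48 > 0 with h_{xx} > 0, so the point is a local minimum.
h(1/4, 1/2) = -23/4.

-23/4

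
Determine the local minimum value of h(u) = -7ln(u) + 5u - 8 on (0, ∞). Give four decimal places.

-3.3553

h'(u) = -7/u + 5 = 0 gives u = 7/5.
h''(u) = 7/u², which is positive for u > 0, so this is a local minimum.
h(7/5) = -7·ln(7/5) + 7 - 8 ≈ -3.3553.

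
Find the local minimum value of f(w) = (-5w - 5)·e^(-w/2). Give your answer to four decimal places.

f'(w) = (-5)·e^(-w/2) + (-5w - 5)·(-1/2)·e^(-w/2) = ((5/2)w - 5/2)·e^(-w/2). Since e^(-w/2) > 0, the only critical point is w = 1.
f''(1) has the same sign as 5/2 > 0, so this is a local minimum.
f(1) = (-10)·e^(-1/2) ≈ -6.0653.

-6.0653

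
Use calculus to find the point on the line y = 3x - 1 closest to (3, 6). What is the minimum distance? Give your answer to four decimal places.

0.6325

Minimize D(x)^2 = (x - 3)^2 + (3x - 7)^2.
d/dx[D^2] = 2(x - 3) + 2·3·(3x - 7) = 0 ⇒ x = 12/5.
Then y = 31/5 and the distance is √(2/5) ≈ 0.6325.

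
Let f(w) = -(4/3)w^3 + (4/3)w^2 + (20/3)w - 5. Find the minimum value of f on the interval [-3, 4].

Differentiating, f'(w) = -4w^2 + (8/3)w + 20/3; which vanishes at w = -1 and w = 5/3.
Compare values at every candidate in [-3, 4]: f(-3) = 23; f(-1) = -9; f(5/3) = 295/81; f(4) = -127/3.
The minimum over the interval is -127/3, attained at w = 4.

-127/3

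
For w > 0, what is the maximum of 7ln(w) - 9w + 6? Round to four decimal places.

-2.7592

P'(w) = 7/w − 9 = 0 gives w = 7/9.
P''(w) = -7/w², which is negative for w > 0, so this is a local maximum.
P(7/9) = 7·ln(7/9) - 7 + 6 ≈ -2.7592.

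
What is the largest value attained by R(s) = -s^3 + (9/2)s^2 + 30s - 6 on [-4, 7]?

Differentiating, R'(s) = -3s^2 + 9s + 30; which vanishes at s = -2 and s = 5.
Candidates: R(-4) = 10, R(-2) = -40, R(5) = 263/2, R(7) = 163/2.
Hence the absolute maximum is 263/2 at s = 5.

263/2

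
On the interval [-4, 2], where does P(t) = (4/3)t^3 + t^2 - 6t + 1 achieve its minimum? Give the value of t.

P'(t) = 4t^2 + 2t - 6, which vanishes at t = -3/2 and t = 1.
Compare values at every candidate in [-4, 2]: P(-4) = -133/3, P(-3/2) = 31/4, P(1) = -8/3, P(2) = 11/3.
The minimum over the interval is -133/3, attained at t = -4.

-4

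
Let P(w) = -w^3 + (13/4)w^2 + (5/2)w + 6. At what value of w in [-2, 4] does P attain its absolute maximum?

The derivative is -3w^2 + (13/2)w + 5/2, which vanishes at w = -1/3 and w = 5/2.
Candidates: P(-2) = 22,  P(-1/3) = 601/108,  P(5/2) = 271/16,  P(4) = 4.
Hence the absolute maximum is 22 at w = -2.

-2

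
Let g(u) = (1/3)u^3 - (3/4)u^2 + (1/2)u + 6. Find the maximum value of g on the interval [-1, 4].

The derivative is u^2 - (3/2)u + 1/2, which vanishes at u = 1/2 and u = 1.
Compare values at every candidate in [-1, 4]: g(-1) = 53/12, g(1/2) = 293/48, g(1) = 73/12, g(4) = 52/3.
The maximum over the interval is 52/3, attained at u = 4.

52/3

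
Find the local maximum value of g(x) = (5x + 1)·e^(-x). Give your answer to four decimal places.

2.2466

g'(x) = 5·e^(-x) + (5x + 1)·(-1)·e^(-x) = (-5x + 4)·e^(-x). Since e^(-x) > 0, the only critical point is x = 4/5.
g''(4/5) has the same sign as -5 < 0, so this is a local maximum.
g(4/5) = (5)·e^(-4/5) ≈ 2.2466.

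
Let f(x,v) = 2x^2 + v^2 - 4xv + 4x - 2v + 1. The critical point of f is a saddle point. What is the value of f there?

∂f/∂x = 4x - 4v + 4 = 0 and ∂f/∂v = -4x + 2v - 2 = 0, so (x, v) = (0, 1).
The Hessian has f_{xx} = 4, f_{vv} = 2, f_{xv} = -4, giving D = -8 < 0, so the point is a saddle point.
f(0, 1) = 0.

0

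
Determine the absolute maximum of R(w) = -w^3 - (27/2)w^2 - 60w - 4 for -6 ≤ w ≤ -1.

R'(w) = -3w^2 - 27w - 60, which vanishes at w = -5 and w = -4.
Candidates: R(-6) = 86, R(-5) = 167/2, R(-4) = 84, R(-1) = 87/2.
The maximum over the interval is 86, attained at w = -6.

86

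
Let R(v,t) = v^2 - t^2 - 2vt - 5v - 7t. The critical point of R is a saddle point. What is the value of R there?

47/4

∂R/∂v = 2v - 2t - 5 = 0 and ∂R/∂t = -2v - 2t - 7 = 0, so (v, t) = (-1/2, -3).
The Hessian has R_{vv} = 2, R_{tt} = -2, R_{vt} = -2, giving D = -8 < 0, so the point is a saddle point.
R(-1/2, -3) = 47/4.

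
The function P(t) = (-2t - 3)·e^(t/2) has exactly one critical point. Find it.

Differentiating with the product rule gives P'(t) = (-t - 7/2)·e^(t/2). Since e^(t/2) > 0, the only critical point is t = -7/2.
P''(-7/2) has the same sign as -1 < 0, so this is a local maximum.
P(-7/2) = (4)·e^(-7/4) ≈ 0.6951.

-7/2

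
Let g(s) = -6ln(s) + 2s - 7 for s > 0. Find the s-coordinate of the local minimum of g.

3

g'(s) = -6/s + 2 = 0 gives s = 3.
g''(s) = 6/s², which is positive for s > 0, so this is a local minimum.
g(3) = -6·ln(3) + 6 - 7 ≈ -7.5917.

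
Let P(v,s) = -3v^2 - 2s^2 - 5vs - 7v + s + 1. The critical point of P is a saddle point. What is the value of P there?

-135

∂P/∂v = -6v - 5s - 7 = 0 and ∂P/∂s = -5v - 4s + 1 = 0, so (v, s) = (33, -41).
The Hessian has P_{vv} = -6, P_{ss} = -4, P_{vs} = -5, giving D = -1 < 0, so the point is a saddle point.
P(33, -41) = -135.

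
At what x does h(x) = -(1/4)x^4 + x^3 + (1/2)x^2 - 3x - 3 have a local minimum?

1

Critical points: h'(x) = -x^3 + 3x^2 + x - 3 vanishes at x = -1, 1, 3.
Since h''(x) = -3x^2 + 6x + 1, we get h''(-1) = -8 < 0 ⇒ local maximum; h''(1) = 4 > 0 ⇒ local minimum; h''(3) = -8 < 0 ⇒ local maximum.
Thus h has its local minimum at x = 1, with value -19/4.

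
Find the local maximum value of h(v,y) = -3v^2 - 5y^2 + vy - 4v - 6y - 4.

-24/59

∂h/∂v = -6v + y - 4 = 0 and ∂h/∂y = v - 10y - 6 = 0, so (v, y) = (-46/59, -40/59).
The Hessian has h_{vv} = -6, h_{yy} = -10, h_{vy} = 1, giving D = 59 > 0 with h_{vv} < 0, so the point is a local maximum.
h(-46/59, -40/59) = -24/59.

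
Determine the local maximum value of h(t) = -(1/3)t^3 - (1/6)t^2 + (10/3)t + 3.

1061/162

h'(t) = -t^2 - (1/3)t + 10/3 = 0 at t = -2, 5/3.
h''(t) = -2t - 1/3. h''(-2) = 11/3 > 0 ⇒ local minimum; h''(5/3) = -11/3 < 0 ⇒ local maximum.
The local maximum is h(5/3) = 1061/162.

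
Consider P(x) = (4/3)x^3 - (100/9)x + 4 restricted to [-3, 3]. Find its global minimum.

The derivative is 4x^2 - 100/9, which vanishes at x = -5/3 and x = 5/3.
Compare values at every candidate in [-3, 3]: P(-3) = 4/3; P(-5/3) = 1324/81; P(5/3) = -676/81; P(3) = 20/3.
Hence the absolute minimum is -676/81 at x = 5/3.

-676/81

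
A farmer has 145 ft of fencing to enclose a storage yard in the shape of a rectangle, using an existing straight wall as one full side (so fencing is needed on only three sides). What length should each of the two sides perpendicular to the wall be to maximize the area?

145/4

Let the sides perpendicular to the wall have length x and the parallel side y, so 2x + y = 145 and the area is A = xy = x(145 − 2x).
A'(x) = 145 − 4x = 0 gives x = 145/4, and A''(x) = −4 < 0 confirms a maximum.
Then y = 145 − 2·145/4 = 145/2 and A = 21025/8.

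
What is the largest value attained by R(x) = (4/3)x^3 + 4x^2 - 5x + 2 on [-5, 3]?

59

Differentiating, R'(x) = 4x^2 + 8x - 5; which vanishes at x = -5/2 and x = 1/2.
Evaluating at the critical points and endpoints: R(-5) = -119/3; R(-5/2) = 56/3; R(1/2) = 2/3; R(3) = 59.
So the maximum is R(3) = 59.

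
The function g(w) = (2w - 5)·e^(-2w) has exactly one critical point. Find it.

3

Differentiating with the product rule gives g'(w) = (-4w + 12)·e^(-2w). Since e^(-2w) > 0, the only critical point is w = 3.
g''(3) has the same sign as -4 < 0, so this is a local maximum.
g(3) = (1)·e^(-6) ≈ 0.0025.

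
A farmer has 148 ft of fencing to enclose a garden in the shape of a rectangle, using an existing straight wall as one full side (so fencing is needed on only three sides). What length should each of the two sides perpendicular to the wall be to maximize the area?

Let the sides perpendicular to the wall have length x and the parallel side y, so 2x + y = 148 and the area is A = xy = x(148 − 2x).
A'(x) = 148 − 4x = 0 gives x = 37, and A''(x) = −4 < 0 confirms a maximum.
Then y = 148 − 2·37 = 74 and A = 2738.

37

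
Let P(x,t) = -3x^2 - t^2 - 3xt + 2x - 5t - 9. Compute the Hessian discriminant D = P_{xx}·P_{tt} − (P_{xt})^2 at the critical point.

∂P/∂x = -6x - 3t + 2 = 0 and ∂P/∂t = -3x - 2t - 5 = 0, so (x, t) = (19/3, -12).
The Hessian has P_{xx} = -6, P_{tt} = -2, P_{xt} = -3, giving D = 3 > 0 with P_{xx} < 0, so the point is a local maximum.
D = (-6)·(-2) − (-3)^2 = 3.

3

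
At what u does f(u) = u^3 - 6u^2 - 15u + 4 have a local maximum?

-1

f'(u) = 3u^2 - 12u - 15. Setting f'(u) = 0 gives u ∈ {-1, 5}.
Since f''(u) = 6u - 12, we get f''(-1) = -18 < 0 ⇒ local maximum; f''(5) = 18 > 0 ⇒ local minimum.
Thus f has its local maximum at u = -1, with value 12.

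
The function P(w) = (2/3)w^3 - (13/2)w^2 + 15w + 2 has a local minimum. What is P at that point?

-13/6

P'(w) = 2w^2 - 13w + 15 = 0 at w = 3/2, 5.
Second-derivative test with P''(w) = 4w - 13: P''(3/2) = -7 < 0 ⇒ local maximum; P''(5) = 7 > 0 ⇒ local minimum.
So the local minimum value is P(5) = -13/6.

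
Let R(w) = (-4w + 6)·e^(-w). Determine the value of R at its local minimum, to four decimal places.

By the product rule, R'(w) = (4w - 10)·e^(-w). Since e^(-w) > 0, the only critical point is w = 5/2.
R''(5/2) has the same sign as 4 > 0, so this is a local minimum.
R(5/2) = (-4)·e^(-5/2) ≈ -0.3283.

-0.3283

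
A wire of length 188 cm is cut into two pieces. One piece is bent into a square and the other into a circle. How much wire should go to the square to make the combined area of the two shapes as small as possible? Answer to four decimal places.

105.2986

Let x be the length used for the square. Square side x/4; circle radius (188−x)/(2π).
A(x) = (x/4)² + π·((188−x)/(2π))² = x²/16 + (188−x)²/(4π) for 0 ≤ x ≤ 188. A'(x) = x/8 − (188−x)/(2π) = 0 gives x = 4·188/(π+4) ≈ 105.2986.
A'' = 1/8 + 1/(2π) > 0, so this gives the minimum combined area; x ≈ 105.2986 cm to the square.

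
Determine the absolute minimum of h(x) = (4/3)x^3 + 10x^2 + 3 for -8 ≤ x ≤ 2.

-119/3

The derivative is 4x^2 + 20x, which vanishes at x = -5 and x = 0.
Evaluating at the critical points and endpoints: h(-8) = -119/3,  h(-5) = 259/3,  h(0) = 3,  h(2) = 161/3.
The minimum over the interval is -119/3, attained at x = -8.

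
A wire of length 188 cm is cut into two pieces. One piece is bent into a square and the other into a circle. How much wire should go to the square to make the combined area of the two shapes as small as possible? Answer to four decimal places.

Let x be the length used for the square. Square side x/4; circle radius (188−x)/(2π).
A(x) = (x/4)² + π·((188−x)/(2π))² = x²/16 + (188−x)²/(4π) for 0 ≤ x ≤ 188. A'(x) = x/8 − (188−x)/(2π) = 0 gives x = 4·188/(π+4) ≈ 105.2986.
A'' = 1/8 + 1/(2π) > 0, so this gives the minimum combined area; x ≈ 105.2986 cm to the square.

105.2986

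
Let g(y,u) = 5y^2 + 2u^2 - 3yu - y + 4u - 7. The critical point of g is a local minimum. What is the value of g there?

-287/31

∂g/∂y = 10y - 3u - 1 = 0 and ∂g/∂u = -3y + 4u + 4 = 0, so (y, u) = (-8/31, -37/31).
The Hessian has g_{yy} = 10, g_{uu} = 4, g_{yu} = -3, giving D = 31 > 0 with g_{yy} > 0, so the point is a local minimum.
g(-8/31, -37/31) = -287/31.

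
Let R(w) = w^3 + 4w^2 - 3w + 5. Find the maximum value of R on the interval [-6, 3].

R'(w) = 3w^2 + 8w - 3, which vanishes at w = -3 and w = 1/3.
Candidates: R(-6) = -49; R(-3) = 23; R(1/3) = 121/27; R(3) = 59.
The maximum over the interval is 59, attained at w = 3.

59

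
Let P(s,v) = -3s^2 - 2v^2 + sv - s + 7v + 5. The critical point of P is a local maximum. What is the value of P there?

257/23

∂P/∂s = -6s + v - 1 = 0 and ∂P/∂v = s - 4v + 7 = 0, so (s, v) = (3/23, 41/23).
The Hessian has P_{ss} = -6, P_{vv} = -4, P_{sv} = 1, giving D = 23 > 0 with P_{ss} < 0, so the point is a local maximum.
P(3/23, 41/23) = 257/23.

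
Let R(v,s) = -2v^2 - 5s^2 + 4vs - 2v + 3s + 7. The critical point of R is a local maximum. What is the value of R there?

∂R/∂v = -4v + 4s - 2 = 0 and ∂R/∂s = 4v - 10s + 3 = 0, so (v, s) = (-1/3, 1/6).
The Hessian has R_{vv} = -4, R_{ss} = -10, R_{vs} = 4, giving D = 24 > 0 with R_{vv} < 0, so the point is a local maximum.
R(-1/3, 1/6) = 91/12.

91/12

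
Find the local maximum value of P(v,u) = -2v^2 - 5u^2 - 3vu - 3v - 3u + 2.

∂P/∂v = -4v - 3u - 3 = 0 and ∂P/∂u = -3v - 10u - 3 = 0, so (v, u) = (-21/31, -3/31).
The Hessian has P_{vv} = -4, P_{uu} = -10, P_{vu} = -3, giving D = 31 > 0 with P_{vv} < 0, so the point is a local maximum.
P(-21/31, -3/31) = 98/31.

98/31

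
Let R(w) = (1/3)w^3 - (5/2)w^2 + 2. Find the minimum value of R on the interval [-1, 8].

-113/6

R'(w) = w^2 - 5w, which vanishes at w = 0 and w = 5.
Compare values at every candidate in [-1, 8]: R(-1) = -5/6; R(0) = 2; R(5) = -113/6; R(8) = 38/3.
The minimum over the interval is -113/6, attained at w = 5.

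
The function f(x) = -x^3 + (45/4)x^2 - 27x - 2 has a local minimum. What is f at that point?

f'(x) = -3x^2 + (45/2)x - 27. Setting f'(x) = 0 gives x ∈ {3/2, 6}.
Since f''(x) = -6x + 45/2, we get f''(3/2) = 27/2 > 0 ⇒ local minimum; f''(6) = -27/2 < 0 ⇒ local maximum.
Thus f has its local minimum at x = 3/2, with value -329/16.

-329/16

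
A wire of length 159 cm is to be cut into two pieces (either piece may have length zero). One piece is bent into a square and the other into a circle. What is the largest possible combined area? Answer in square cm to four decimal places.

Let x be the length used for the square. Square side x/4; circle radius (159−x)/(2π).
A(x) = (x/4)² + π·((159−x)/(2π))² = x²/16 + (159−x)²/(4π) for 0 ≤ x ≤ 159. A'(x) = x/8 − (159−x)/(2π) = 0 gives x = 4·159/(π+4) ≈ 89.0558.
A'' > 0, so the interior critical point is a minimum; the maximum is at an endpoint. A(0) = 2011.7981 and A(159) = 1580.0625, so the largest area is 2011.7981.

2011.7981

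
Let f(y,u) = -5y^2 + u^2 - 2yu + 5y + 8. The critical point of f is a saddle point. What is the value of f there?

217/24

∂f/∂y = -10y - 2u + 5 = 0 and ∂f/∂u = -2y + 2u = 0, so (y, u) = (5/12, 5/12).
The Hessian has f_{yy} = -10, f_{uu} = 2, f_{yu} = -2, giving D = -24 < 0, so the point is a saddle point.
f(5/12, 5/12) = 217/24.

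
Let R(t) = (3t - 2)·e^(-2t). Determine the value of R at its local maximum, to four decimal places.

0.1455

By the product rule, R'(t) = (-6t + 7)·e^(-2t). Since e^(-2t) > 0, the only critical point is t = 7/6.
R''(7/6) has the same sign as -6 < 0, so this is a local maximum.
R(7/6) = (3/2)·e^(-7/3) ≈ 0.1455.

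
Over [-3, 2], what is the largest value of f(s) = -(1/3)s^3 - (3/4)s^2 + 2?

17/4

The derivative is -s^2 - (3/2)s, which vanishes at s = -3/2 and s = 0.
Compare values at every candidate in [-3, 2]: f(-3) = 17/4,  f(-3/2) = 23/16,  f(0) = 2,  f(2) = -11/3.
The maximum over the interval is 17/4, attained at s = -3.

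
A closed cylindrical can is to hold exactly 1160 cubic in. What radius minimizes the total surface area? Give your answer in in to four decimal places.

5.6941

With radius r and height h, πr²h = 1160 so h = 1160/(πr²), and S(r) = 2πr² + 2πrh = 2πr² + 2·1160/r.
S'(r) = 4πr − 2·1160/r² = 0 ⇒ r³ = 1160/(2π), so r ≈ 5.6941 and h = 2r ≈ 11.3882.
S''(r) = 4π + 4·1160/r³ > 0, so this is the minimum; S ≈ 611.1576.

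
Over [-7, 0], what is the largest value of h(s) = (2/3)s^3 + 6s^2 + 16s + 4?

4

h'(s) = 2s^2 + 12s + 16, which vanishes at s = -4 and s = -2.
Evaluating at the critical points and endpoints: h(-7) = -128/3,  h(-4) = -20/3,  h(-2) = -28/3,  h(0) = 4.
So the maximum is h(0) = 4.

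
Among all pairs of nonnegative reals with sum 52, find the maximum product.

676

With x + y = 52, the product is P(x) = x(52 − x).
P'(x) = 52 − 2x = 0 gives x = 26; P'' = −2 < 0, so this is the maximum.
P = 26·26 = 676.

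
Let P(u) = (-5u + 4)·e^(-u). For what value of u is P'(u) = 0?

9/5

By the product rule, P'(u) = (5u - 9)·e^(-u). Since e^(-u) > 0, the only critical point is u = 9/5.
P''(9/5) has the same sign as 5 > 0, so this is a local minimum.
P(9/5) = (-5)·e^(-9/5) ≈ -0.8265.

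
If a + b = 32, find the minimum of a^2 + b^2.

With a + b = 32, a^2 + b^2 = a^2 + (32 − a)^2.
The derivative 2a − 2(32 − a) = 4a − 64 vanishes at a = 16; second derivative 4 > 0, a minimum.
The minimum is 2·(16)^2 = 512.

512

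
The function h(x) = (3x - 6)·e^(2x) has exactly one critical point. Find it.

3/2

Differentiating with the product rule gives h'(x) = (6x - 9)·e^(2x). Since e^(2x) > 0, the only critical point is x = 3/2.
h''(3/2) has the same sign as 6 > 0, so this is a local minimum.
h(3/2) = (-3/2)·e^(3) ≈ -30.1283.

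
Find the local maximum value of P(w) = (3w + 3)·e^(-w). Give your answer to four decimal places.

3.0000

By the product rule, P'(w) = (-3w)·e^(-w). Since e^(-w) > 0, the only critical point is w = 0.
P''(0) has the same sign as -3 < 0, so this is a local maximum.
P(0) = (3)·e^(0) ≈ 3.0000.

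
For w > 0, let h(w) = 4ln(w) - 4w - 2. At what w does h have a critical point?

1

h'(w) = 4/w − 4 = 0 gives w = 1.
h''(w) = -4/w², which is negative for w > 0, so this is a local maximum.
h(1) = 4·ln(1) - 4 - 2 ≈ -6.0000.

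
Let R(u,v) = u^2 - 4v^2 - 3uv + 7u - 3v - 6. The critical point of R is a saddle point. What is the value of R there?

-16

∂R/∂u = 2u - 3v + 7 = 0 and ∂R/∂v = -3u - 8v - 3 = 0, so (u, v) = (-13/5, 3/5).
The Hessian has R_{uu} = 2, R_{vv} = -8, R_{uv} = -3, giving D = -25 < 0, so the point is a saddle point.
R(-13/5, 3/5) = -16.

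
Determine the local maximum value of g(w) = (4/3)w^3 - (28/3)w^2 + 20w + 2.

1262/81

Critical points: g'(w) = 4w^2 - (56/3)w + 20 vanishes at w = 5/3, 3.
g''(w) = 8w - 56/3. g''(5/3) = -16/3 < 0 ⇒ local maximum; g''(3) = 16/3 > 0 ⇒ local minimum.
Thus g has its local maximum at w = 5/3, with value 1262/81.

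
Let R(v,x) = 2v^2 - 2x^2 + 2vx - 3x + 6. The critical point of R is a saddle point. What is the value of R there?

69/10

∂R/∂v = 4v + 2x = 0 and ∂R/∂x = 2v - 4x - 3 = 0, so (v, x) = (3/10, -3/5).
The Hessian has R_{vv} = 4, R_{xx} = -4, R_{vx} = 2, giving D = -20 < 0, so the point is a saddle point.
R(3/10, -3/5) = 69/10.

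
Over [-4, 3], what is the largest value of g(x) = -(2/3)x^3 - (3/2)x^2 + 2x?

The derivative is -2x^2 - 3x + 2, which vanishes at x = -2 and x = 1/2.
Candidates: g(-4) = 32/3; g(-2) = -14/3; g(1/2) = 13/24; g(3) = -51/2.
The maximum over the interval is 32/3, attained at x = -4.

32/3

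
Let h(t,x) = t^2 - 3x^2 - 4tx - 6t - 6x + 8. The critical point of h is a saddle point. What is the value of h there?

74/7

∂h/∂t = 2t - 4x - 6 = 0 and ∂h/∂x = -4t - 6x - 6 = 0, so (t, x) = (3/7, -9/7).
The Hessian has h_{tt} = 2, h_{xx} = -6, h_{tx} = -4, giving D = -28 < 0, so the point is a saddle point.
h(3/7, -9/7) = 74/7.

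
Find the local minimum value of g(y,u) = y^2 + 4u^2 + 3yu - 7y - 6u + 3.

-85/7

∂g/∂y = 2y + 3u - 7 = 0 and ∂g/∂u = 3y + 8u - 6 = 0, so (y, u) = (38/7, -9/7).
The Hessian has g_{yy} = 2, g_{uu} = 8, g_{yu} = 3, giving D = 7 > 0 with g_{yy} > 0, so the point is a local minimum.
g(38/7, -9/7) = -85/7.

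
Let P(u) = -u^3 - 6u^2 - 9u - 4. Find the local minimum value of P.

-4

P'(u) = -3u^2 - 12u - 9. Setting P'(u) = 0 gives u ∈ {-3, -1}.
Since P''(u) = -6u - 12, we get P''(-3) = 6 > 0 ⇒ local minimum; P''(-1) = -6 < 0 ⇒ local maximum.
So the local minimum value is P(-3) = -4.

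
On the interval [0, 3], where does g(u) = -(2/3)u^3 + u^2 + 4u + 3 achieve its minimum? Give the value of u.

The derivative is -2u^2 + 2u + 4, whose only zero in [0, 3] is u = 2.
Evaluating at the critical points and endpoints: g(0) = 3; g(2) = 29/3; g(3) = 6.
The minimum over the interval is 3, attained at u = 0.

0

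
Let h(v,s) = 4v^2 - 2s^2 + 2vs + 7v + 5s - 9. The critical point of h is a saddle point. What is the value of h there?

∂h/∂v = 8v + 2s + 7 = 0 and ∂h/∂s = 2v - 4s + 5 = 0, so (v, s) = (-19/18, 13/18).
The Hessian has h_{vv} = 8, h_{ss} = -4, h_{vs} = 2, giving D = -36 < 0, so the point is a saddle point.
h(-19/18, 13/18) = -98/9.

-98/9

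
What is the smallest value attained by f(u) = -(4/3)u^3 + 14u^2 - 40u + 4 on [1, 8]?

-308/3

The derivative is -4u^2 + 28u - 40, which vanishes at u = 2 and u = 5.
Evaluating at the critical points and endpoints: f(1) = -70/3,  f(2) = -92/3,  f(5) = -38/3,  f(8) = -308/3.
So the minimum is f(8) = -308/3.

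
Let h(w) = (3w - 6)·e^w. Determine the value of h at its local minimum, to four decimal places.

By the product rule, h'(w) = (3w - 3)·e^w. Since e^w > 0, the only critical point is w = 1.
h''(1) has the same sign as 3 > 0, so this is a local minimum.
h(1) = (-3)·e^(1) ≈ -8.1548.

-8.1548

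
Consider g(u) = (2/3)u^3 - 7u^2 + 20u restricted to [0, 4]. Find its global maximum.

52/3

g'(u) = 2u^2 - 14u + 20, whose only zero in [0, 4] is u = 2.
Candidates: g(0) = 0,  g(2) = 52/3,  g(4) = 32/3.
The maximum over the interval is 52/3, attained at u = 2.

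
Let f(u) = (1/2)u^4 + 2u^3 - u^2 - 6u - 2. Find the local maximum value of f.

Critical points: f'(u) = 2u^3 + 6u^2 - 2u - 6 vanishes at u = -3, -1, 1.
f''(u) = 6u^2 + 12u - 2. f''(-3) = 16 > 0 ⇒ local minimum; f''(-1) = -8 < 0 ⇒ local maximum; f''(1) = 16 > 0 ⇒ local minimum.
Thus f has its local maximum at u = -1, with value 3/2.

3/2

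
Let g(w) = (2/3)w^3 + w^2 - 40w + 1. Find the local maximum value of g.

428/3

g'(w) = 2w^2 + 2w - 40. Setting g'(w) = 0 gives w ∈ {-5, 4}.
g''(w) = 4w + 2. g''(-5) = -18 < 0 ⇒ local maximum; g''(4) = 18 > 0 ⇒ local minimum.
The local maximum is g(-5) = 428/3.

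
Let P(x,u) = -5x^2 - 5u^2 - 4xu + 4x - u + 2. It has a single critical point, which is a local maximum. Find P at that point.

∂P/∂x = -10x - 4u + 4 = 0 and ∂P/∂u = -4x - 10u - 1 = 0, so (x, u) = (11/21, -13/42).
The Hessian has P_{xx} = -10, P_{uu} = -10, P_{xu} = -4, giving D = 84 > 0 with P_{xx} < 0, so the point is a local maximum.
P(11/21, -13/42) = 269/84.

269/84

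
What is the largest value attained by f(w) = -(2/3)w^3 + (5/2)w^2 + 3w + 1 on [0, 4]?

Differentiating, f'(w) = -2w^2 + 5w + 3; whose only zero in [0, 4] is w = 3.
Candidates: f(0) = 1; f(3) = 29/2; f(4) = 31/3.
So the maximum is f(3) = 29/2.

29/2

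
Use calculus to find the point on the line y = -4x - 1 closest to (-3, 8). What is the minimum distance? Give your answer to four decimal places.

0.7276

Minimize D(x)^2 = (x + 3)^2 + (-4x - 9)^2.
d/dx[D^2] = 2(x + 3) + 2·(-4)·(-4x - 9) = 0 ⇒ x = -39/17.
Then y = 139/17 and the distance is √(9/17) ≈ 0.7276.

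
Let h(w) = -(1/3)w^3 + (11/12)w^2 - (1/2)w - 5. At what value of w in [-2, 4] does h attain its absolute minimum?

4

The derivative is -w^2 + (11/6)w - 1/2, which vanishes at w = 1/3 and w = 3/2.
Candidates: h(-2) = 7/3; h(1/3) = -1645/324; h(3/2) = -77/16; h(4) = -41/3.
Hence the absolute minimum is -41/3 at w = 4.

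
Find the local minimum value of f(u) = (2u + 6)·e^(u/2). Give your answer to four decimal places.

-0.3283

By the product rule, f'(u) = (u + 5)·e^(u/2). Since e^(u/2) > 0, the only critical point is u = -5.
f''(-5) has the same sign as 1 > 0, so this is a local minimum.
f(-5) = (-4)·e^(-5/2) ≈ -0.3283.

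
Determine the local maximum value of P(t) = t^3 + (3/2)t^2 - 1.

P'(t) = 3t^2 + 3t = 0 at t = -1, 0.
Since P''(t) = 6t + 3, we get P''(-1) = -3 < 0 ⇒ local maximum; P''(0) = 3 > 0 ⇒ local minimum.
Thus P has its local maximum at t = -1, with value -1/2.

-1/2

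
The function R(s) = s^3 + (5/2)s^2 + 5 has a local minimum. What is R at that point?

R'(s) = 3s^2 + 5s = 0 at s = -5/3, 0.
Since R''(s) = 6s + 5, we get R''(-5/3) = -5 < 0 ⇒ local maximum; R''(0) = 5 > 0 ⇒ local minimum.
The local minimum is R(0) = 5.

5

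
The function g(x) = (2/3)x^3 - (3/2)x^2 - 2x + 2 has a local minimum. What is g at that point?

Critical points: g'(x) = 2x^2 - 3x - 2 vanishes at x = -1/2, 2.
Since g''(x) = 4x - 3, we get g''(-1/2) = -5 < 0 ⇒ local maximum; g''(2) = 5 > 0 ⇒ local minimum.
The local minimum is g(2) = -8/3.

-8/3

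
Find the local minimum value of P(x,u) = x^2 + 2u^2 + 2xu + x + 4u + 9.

∂P/∂x = 2x + 2u + 1 = 0 and ∂P/∂u = 2x + 4u + 4 = 0, so (x, u) = (1, -3/2).
The Hessian has P_{xx} = 2, P_{uu} = 4, P_{xu} = 2, giving D = 4 > 0 with P_{xx} > 0, so the point is a local minimum.
P(1, -3/2) = 13/2.

13/2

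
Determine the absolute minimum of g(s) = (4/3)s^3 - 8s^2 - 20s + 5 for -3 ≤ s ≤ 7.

Differentiating, g'(s) = 4s^2 - 16s - 20; which vanishes at s = -1 and s = 5.
Compare values at every candidate in [-3, 7]: g(-3) = -43, g(-1) = 47/3, g(5) = -385/3, g(7) = -209/3.
So the minimum is g(5) = -385/3.

-385/3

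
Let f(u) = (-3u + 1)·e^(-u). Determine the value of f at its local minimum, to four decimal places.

-0.7908

f'(u) = (-3)·e^(-u) + (-3u + 1)·(-1)·e^(-u) = (3u - 4)·e^(-u). Since e^(-u) > 0, the only critical point is u = 4/3.
f''(4/3) has the same sign as 3 > 0, so this is a local minimum.
f(4/3) = (-3)·e^(-4/3) ≈ -0.7908.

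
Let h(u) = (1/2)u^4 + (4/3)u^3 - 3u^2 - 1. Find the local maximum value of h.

-1

Critical points: h'(u) = 2u^3 + 4u^2 - 6u vanishes at u = -3, 0, 1.
Second-derivative test with h''(u) = 6u^2 + 8u - 6: h''(-3) = 24 > 0 ⇒ local minimum; h''(0) = -6 < 0 ⇒ local maximum; h''(1) = 8 > 0 ⇒ local minimum.
The local maximum is h(0) = -1.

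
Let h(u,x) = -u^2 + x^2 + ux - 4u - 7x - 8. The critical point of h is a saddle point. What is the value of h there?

∂h/∂u = -2u + x - 4 = 0 and ∂h/∂x = u + 2x - 7 = 0, so (u, x) = (-1/5, 18/5).
The Hessian has h_{uu} = -2, h_{xx} = 2, h_{ux} = 1, giving D = -5 < 0, so the point is a saddle point.
h(-1/5, 18/5) = -101/5.

-101/5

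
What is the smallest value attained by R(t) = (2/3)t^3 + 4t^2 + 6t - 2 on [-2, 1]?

-14/3

Differentiating, R'(t) = 2t^2 + 8t + 6; whose only zero in [-2, 1] is t = -1.
Candidates: R(-2) = -10/3,  R(-1) = -14/3,  R(1) = 26/3.
So the minimum is R(-1) = -14/3.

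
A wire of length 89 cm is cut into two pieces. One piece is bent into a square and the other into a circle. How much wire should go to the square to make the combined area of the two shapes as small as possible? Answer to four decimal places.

Let x be the length used for the square. Square side x/4; circle radius (89−x)/(2π).
A(x) = (x/4)² + π·((89−x)/(2π))² = x²/16 + (89−x)²/(4π) for 0 ≤ x ≤ 89. A'(x) = x/8 − (89−x)/(2π) = 0 gives x = 4·89/(π+4) ≈ 49.8488.
A'' = 1/8 + 1/(2π) > 0, so this gives the minimum combined area; x ≈ 49.8488 cm to the square.

49.8488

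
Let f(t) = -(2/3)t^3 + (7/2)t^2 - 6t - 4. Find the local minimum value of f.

Critical points: f'(t) = -2t^2 + 7t - 6 vanishes at t = 3/2, 2.
Second-derivative test with f''(t) = -4t + 7: f''(3/2) = 1 > 0 ⇒ local minimum; f''(2) = -1 < 0 ⇒ local maximum.
The local minimum is f(3/2) = -59/8.

-59/8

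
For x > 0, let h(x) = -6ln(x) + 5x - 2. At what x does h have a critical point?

h'(x) = -6/x + 5 = 0 gives x = 6/5.
h''(x) = 6/x², which is positive for x > 0, so this is a local minimum.
h(6/5) = -6·ln(6/5) + 6 - 2 ≈ 2.9061.

6/5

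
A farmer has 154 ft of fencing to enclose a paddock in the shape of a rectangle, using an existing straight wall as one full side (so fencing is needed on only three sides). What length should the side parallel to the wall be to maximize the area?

Let the sides perpendicular to the wall have length x and the parallel side y, so 2x + y = 154 and the area is A = xy = x(154 − 2x).
A'(x) = 154 − 4x = 0 gives x = 77/2, and A''(x) = −4 < 0 confirms a maximum.
Then y = 154 − 2·77/2 = 77 and A = 5929/2.

77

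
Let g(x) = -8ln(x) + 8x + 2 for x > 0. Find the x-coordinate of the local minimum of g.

1

g'(x) = -8/x + 8 = 0 gives x = 1.
g''(x) = 8/x², which is positive for x > 0, so this is a local minimum.
g(1) = -8·ln(1) + 8 + 2 ≈ 10.0000.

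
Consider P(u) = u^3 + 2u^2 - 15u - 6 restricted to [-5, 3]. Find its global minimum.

-562/27

Differentiating, P'(u) = 3u^2 + 4u - 15; which vanishes at u = -3 and u = 5/3.
Evaluating at the critical points and endpoints: P(-5) = -6; P(-3) = 30; P(5/3) = -562/27; P(3) = -6.
So the minimum is P(5/3) = -562/27.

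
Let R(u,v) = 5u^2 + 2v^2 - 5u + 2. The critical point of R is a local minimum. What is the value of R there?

3/4

∂R/∂u = 10u - 5 = 0 and ∂R/∂v = 4v = 0, so (u, v) = (1/2, 0).
The Hessian has R_{uu} = 10, R_{vv} = 4, R_{uv} = 0, giving D = 40 > 0 with R_{uu} > 0, so the point is a local minimum.
R(1/2, 0) = 3/4.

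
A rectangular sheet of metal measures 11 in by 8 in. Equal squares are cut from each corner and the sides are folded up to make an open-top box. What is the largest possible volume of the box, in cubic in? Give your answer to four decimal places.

With cut size x, the volume is V(x) = x(11 − 2x)(8 − 2x) for 0 < x < 4.
V'(x) = 12x^2 − 76x + 88. Setting V'(x) = 0 gives x ≈ 1.5252 (the root in (0, 4)).
V''(x) = 24x − 76 is negative there, so this is the maximum; V ≈ 60.0126.

60.0126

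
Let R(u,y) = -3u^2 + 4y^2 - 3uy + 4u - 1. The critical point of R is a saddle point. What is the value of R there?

7/57

∂R/∂u = -6u - 3y + 4 = 0 and ∂R/∂y = -3u + 8y = 0, so (u, y) = (32/57, 4/19).
The Hessian has R_{uu} = -6, R_{yy} = 8, R_{uy} = -3, giving D = -57 < 0, so the point is a saddle point.
R(32/57, 4/19) = 7/57.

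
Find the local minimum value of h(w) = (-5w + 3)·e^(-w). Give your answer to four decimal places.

-1.0095

By the product rule, h'(w) = (5w - 8)·e^(-w). Since e^(-w) > 0, the only critical point is w = 8/5.
h''(8/5) has the same sign as 5 > 0, so this is a local minimum.
h(8/5) = (-5)·e^(-8/5) ≈ -1.0095.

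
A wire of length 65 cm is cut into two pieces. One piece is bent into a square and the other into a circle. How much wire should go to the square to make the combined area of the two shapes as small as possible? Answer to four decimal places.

Let x be the length used for the square. Square side x/4; circle radius (65−x)/(2π).
A(x) = (x/4)² + π·((65−x)/(2π))² = x²/16 + (65−x)²/(4π) for 0 ≤ x ≤ 65. A'(x) = x/8 − (65−x)/(2π) = 0 gives x = 4·65/(π+4) ≈ 36.4064.
A'' = 1/8 + 1/(2π) > 0, so this gives the minimum combined area; x ≈ 36.4064 cm to the square.

36.4064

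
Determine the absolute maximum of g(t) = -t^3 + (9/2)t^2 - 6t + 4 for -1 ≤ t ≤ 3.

31/2

Differentiating, g'(t) = -3t^2 + 9t - 6; which vanishes at t = 1 and t = 2.
Candidates: g(-1) = 31/2; g(1) = 3/2; g(2) = 2; g(3) = -1/2.
The maximum over the interval is 31/2, attained at t = -1.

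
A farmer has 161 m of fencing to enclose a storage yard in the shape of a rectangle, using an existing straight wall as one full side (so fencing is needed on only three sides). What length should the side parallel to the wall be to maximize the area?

161/2

Let the sides perpendicular to the wall have length x and the parallel side y, so 2x + y = 161 and the area is A = xy = x(161 − 2x).
A'(x) = 161 − 4x = 0 gives x = 161/4, and A''(x) = −4 < 0 confirms a maximum.
Then y = 161 − 2·161/4 = 161/2 and A = 25921/8.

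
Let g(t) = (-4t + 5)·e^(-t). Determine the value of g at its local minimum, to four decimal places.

g'(t) = (-4)·e^(-t) + (-4t + 5)·(-1)·e^(-t) = (4t - 9)·e^(-t). Since e^(-t) > 0, the only critical point is t = 9/4.
g''(9/4) has the same sign as 4 > 0, so this is a local minimum.
g(9/4) = (-4)·e^(-9/4) ≈ -0.4216.

-0.4216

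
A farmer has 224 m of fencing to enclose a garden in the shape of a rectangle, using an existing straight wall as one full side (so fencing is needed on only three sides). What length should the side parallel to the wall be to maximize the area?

Let the sides perpendicular to the wall have length x and the parallel side y, so 2x + y = 224 and the area is A = xy = x(224 − 2x).
A'(x) = 224 − 4x = 0 gives x = 56, and A''(x) = −4 < 0 confirms a maximum.
Then y = 224 − 2·56 = 112 and A = 6272.

112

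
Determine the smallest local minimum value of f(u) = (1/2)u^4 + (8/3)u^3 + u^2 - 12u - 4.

f'(u) = 2u^3 + 8u^2 + 2u - 12 = 0 at u = -3, -2, 1.
f''(u) = 6u^2 + 16u + 2. f''(-3) = 8 > 0 ⇒ local minimum; f''(-2) = -6 < 0 ⇒ local maximum; f''(1) = 24 > 0 ⇒ local minimum.
Thus f has its smallest local minimum at u = 1, with value -71/6.

-71/6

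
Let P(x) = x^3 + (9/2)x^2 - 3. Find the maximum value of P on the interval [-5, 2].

23

P'(x) = 3x^2 + 9x, which vanishes at x = -3 and x = 0.
Candidates: P(-5) = -31/2, P(-3) = 21/2, P(0) = -3, P(2) = 23.
Hence the absolute maximum is 23 at x = 2.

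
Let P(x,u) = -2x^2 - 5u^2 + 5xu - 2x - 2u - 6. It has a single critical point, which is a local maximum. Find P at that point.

∂P/∂x = -4x + 5u - 2 = 0 and ∂P/∂u = 5x - 10u - 2 = 0, so (x, u) = (-2, -6/5).
The Hessian has P_{xx} = -4, P_{uu} = -10, P_{xu} = 5, giving D = 15 > 0 with P_{xx} < 0, so the point is a local maximum.
P(-2, -6/5) = -14/5.

-14/5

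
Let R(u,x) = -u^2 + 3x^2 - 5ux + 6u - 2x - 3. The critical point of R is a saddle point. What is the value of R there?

∂R/∂u = -2u - 5x + 6 = 0 and ∂R/∂x = -5u + 6x - 2 = 0, so (u, x) = (26/37, 34/37).
The Hessian has R_{uu} = -2, R_{xx} = 6, R_{ux} = -5, giving D = -37 < 0, so the point is a saddle point.
R(26/37, 34/37) = -67/37.

-67/37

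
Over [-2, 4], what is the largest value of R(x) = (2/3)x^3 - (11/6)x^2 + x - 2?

46/3

The derivative is 2x^2 - (11/3)x + 1, which vanishes at x = 1/3 and x = 3/2.
Compare values at every candidate in [-2, 4]: R(-2) = -50/3, R(1/3) = -299/162, R(3/2) = -19/8, R(4) = 46/3.
So the maximum is R(4) = 46/3.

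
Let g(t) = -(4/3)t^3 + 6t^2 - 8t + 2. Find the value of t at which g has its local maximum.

2

Critical points: g'(t) = -4t^2 + 12t - 8 vanishes at t = 1, 2.
Since g''(t) = -8t + 12, we get g''(1) = 4 > 0 ⇒ local minimum; g''(2) = -4 < 0 ⇒ local maximum.
Thus g has its local maximum at t = 2, with value -2/3.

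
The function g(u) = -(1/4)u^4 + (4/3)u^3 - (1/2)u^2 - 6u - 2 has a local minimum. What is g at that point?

-28/3

g'(u) = -u^3 + 4u^2 - u - 6 = 0 at u = -1, 2, 3.
g''(u) = -3u^2 + 8u - 1. g''(-1) = -12 < 0 ⇒ local maximum; g''(2) = 3 > 0 ⇒ local minimum; g''(3) = -4 < 0 ⇒ local maximum.
Thus g has its local minimum at u = 2, with value -28/3.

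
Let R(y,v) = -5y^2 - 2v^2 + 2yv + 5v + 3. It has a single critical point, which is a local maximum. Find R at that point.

∂R/∂y = -10y + 2v = 0 and ∂R/∂v = 2y - 4v + 5 = 0, so (y, v) = (5/18, 25/18).
The Hessian has R_{yy} = -10, R_{vv} = -4, R_{yv} = 2, giving D = 36 > 0 with R_{yy} < 0, so the point is a local maximum.
R(5/18, 25/18) = 233/36.

233/36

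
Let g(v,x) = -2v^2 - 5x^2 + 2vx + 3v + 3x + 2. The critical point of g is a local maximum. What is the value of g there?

17/4

∂g/∂v = -4v + 2x + 3 = 0 and ∂g/∂x = 2v - 10x + 3 = 0, so (v, x) = (1, 1/2).
The Hessian has g_{vv} = -4, g_{xx} = -10, g_{vx} = 2, giving D = 36 > 0 with g_{vv} < 0, so the point is a local maximum.
g(1, 1/2) = 17/4.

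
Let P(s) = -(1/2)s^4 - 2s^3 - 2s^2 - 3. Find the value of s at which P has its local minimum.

Critical points: P'(s) = -2s^3 - 6s^2 - 4s vanishes at s = -2, -1, 0.
Since P''(s) = -6s^2 - 12s - 4, we get P''(-2) = -4 < 0 ⇒ local maximum; P''(-1) = 2 > 0 ⇒ local minimum; P''(0) = -4 < 0 ⇒ local maximum.
Thus P has its local minimum at s = -1, with value -7/2.

-1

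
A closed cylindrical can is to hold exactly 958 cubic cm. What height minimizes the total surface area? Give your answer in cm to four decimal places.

10.6846

With radius r and height h, πr²h = 958 so h = 958/(πr²), and S(r) = 2πr² + 2πrh = 2πr² + 2·958/r.
S'(r) = 4πr − 2·958/r² = 0 ⇒ r³ = 958/(2π), so r ≈ 5.3423 and h = 2r ≈ 10.6846.
S''(r) = 4π + 4·958/r³ > 0, so this is the minimum; S ≈ 537.9702.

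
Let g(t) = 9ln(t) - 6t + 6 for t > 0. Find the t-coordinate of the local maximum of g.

3/2

g'(t) = 9/t − 6 = 0 gives t = 3/2.
g''(t) = -9/t², which is negative for t > 0, so this is a local maximum.
g(3/2) = 9·ln(3/2) - 9 + 6 ≈ 0.6492.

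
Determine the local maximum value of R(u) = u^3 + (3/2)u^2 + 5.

Critical points: R'(u) = 3u^2 + 3u vanishes at u = -1, 0.
R''(u) = 6u + 3. R''(-1) = -3 < 0 ⇒ local maximum; R''(0) = 3 > 0 ⇒ local minimum.
The local maximum is R(-1) = 11/2.

11/2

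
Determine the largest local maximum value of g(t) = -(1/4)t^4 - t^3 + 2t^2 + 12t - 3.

17

Critical points: g'(t) = -t^3 - 3t^2 + 4t + 12 vanishes at t = -3, -2, 2.
g''(t) = -3t^2 - 6t + 4. g''(-3) = -5 < 0 ⇒ local maximum; g''(-2) = 4 > 0 ⇒ local minimum; g''(2) = -20 < 0 ⇒ local maximum.
So the largest local maximum value is g(2) = 17.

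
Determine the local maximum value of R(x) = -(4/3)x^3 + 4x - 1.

5/3

Critical points: R'(x) = -4x^2 + 4 vanishes at x = -1, 1.
Since R''(x) = -8x, we get R''(-1) = 8 > 0 ⇒ local minimum; R''(1) = -8 < 0 ⇒ local maximum.
So the local maximum value is R(1) = 5/3.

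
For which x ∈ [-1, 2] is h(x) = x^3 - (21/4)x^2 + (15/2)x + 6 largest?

1

Differentiating, h'(x) = 3x^2 - (21/2)x + 15/2; whose only zero in [-1, 2] is x = 1.
Compare values at every candidate in [-1, 2]: h(-1) = -31/4; h(1) = 37/4; h(2) = 8.
Hence the absolute maximum is 37/4 at x = 1.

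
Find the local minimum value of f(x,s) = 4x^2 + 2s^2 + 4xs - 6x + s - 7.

-53/4

∂f/∂x = 8x + 4s - 6 = 0 and ∂f/∂s = 4x + 4s + 1 = 0, so (x, s) = (7/4, -2).
The Hessian has f_{xx} = 8, f_{ss} = 4, f_{xs} = 4, giving D = 16 > 0 with f_{xx} > 0, so the point is a local minimum.
f(7/4, -2) = -53/4.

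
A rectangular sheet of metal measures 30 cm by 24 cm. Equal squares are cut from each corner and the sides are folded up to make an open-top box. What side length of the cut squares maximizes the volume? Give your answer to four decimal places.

4.4174

With cut size x, the volume is V(x) = x(30 − 2x)(24 − 2x) for 0 < x < 12.
V'(x) = 12x^2 − 216x + 720. Setting V'(x) = 0 gives x ≈ 4.4174 (the root in (0, 12)).
V''(x) = 24x − 216 is negative there, so this is the maximum; V ≈ 1417.8727.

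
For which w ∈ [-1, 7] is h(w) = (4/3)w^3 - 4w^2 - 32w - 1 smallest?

The derivative is 4w^2 - 8w - 32, whose only zero in [-1, 7] is w = 4.
Evaluating at the critical points and endpoints: h(-1) = 77/3; h(4) = -323/3; h(7) = 109/3.
So the minimum is h(4) = -323/3.

4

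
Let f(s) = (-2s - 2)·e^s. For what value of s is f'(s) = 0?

Differentiating with the product rule gives f'(s) = (-2s - 4)·e^s. Since e^s > 0, the only critical point is s = -2.
f''(-2) has the same sign as -2 < 0, so this is a local maximum.
f(-2) = (2)·e^(-2) ≈ 0.2707.

-2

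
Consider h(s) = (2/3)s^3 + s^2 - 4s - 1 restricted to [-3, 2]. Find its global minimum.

Differentiating, h'(s) = 2s^2 + 2s - 4; which vanishes at s = -2 and s = 1.
Candidates: h(-3) = 2,  h(-2) = 17/3,  h(1) = -10/3,  h(2) = 1/3.
So the minimum is h(1) = -10/3.

-10/3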